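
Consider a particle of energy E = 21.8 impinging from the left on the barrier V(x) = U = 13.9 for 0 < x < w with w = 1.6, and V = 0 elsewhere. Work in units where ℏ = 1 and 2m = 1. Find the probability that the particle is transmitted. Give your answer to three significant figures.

T = 0.789

E > U: inside the barrier k₂ = √(2m(E − U))/ℏ = 2.811, k₂w = 4.497.
T = [1 + U² sin²(k₂w) / (4E(E − U))]⁻¹ = 1/1.268 = 0.789.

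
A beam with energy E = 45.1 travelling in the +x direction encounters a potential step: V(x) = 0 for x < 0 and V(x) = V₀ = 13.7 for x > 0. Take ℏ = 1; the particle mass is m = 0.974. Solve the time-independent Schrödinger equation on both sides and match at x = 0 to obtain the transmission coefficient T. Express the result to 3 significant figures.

The wavenumbers are k₁ = √(2mE)/ℏ = 9.373 on the left and k₂ = √(2m(E − V₀))/ℏ = 7.821 on the right.
Continuity of ψ and ψ′ at the step yields the reflection amplitude r = (k₁ − k₂)/(k₁ + k₂) = 0.09027; thus R = |r|² = 0.008149, T = 0.9919.

T = 0.992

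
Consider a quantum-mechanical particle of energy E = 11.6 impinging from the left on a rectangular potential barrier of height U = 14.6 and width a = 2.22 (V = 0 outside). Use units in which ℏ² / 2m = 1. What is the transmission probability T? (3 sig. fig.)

E < U: inside the barrier ψ ∝ e^{±κx} with κ = √(2m(U − E))/ℏ = 1.732.
κa = 3.845, sinh(κa) = 23.37.
Matching ψ, ψ′ at both faces gives T = [1 + U² sinh²(κa) / (4E(U − E))]⁻¹ = 1/837.5 = 0.00119.

T = 0.00119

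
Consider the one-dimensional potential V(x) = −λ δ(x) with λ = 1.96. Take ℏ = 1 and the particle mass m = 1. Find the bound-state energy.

E = -1.92

For x ≠ 0 the bound state is ψ ∝ e^{−κ|x|}; integrating the TISE across the delta gives the cusp condition 2κ = 2mλ/ℏ², so κ = 1.960.
Then E = −ℏ²κ²/(2m) = −mλ²/(2ℏ²) = -1.921.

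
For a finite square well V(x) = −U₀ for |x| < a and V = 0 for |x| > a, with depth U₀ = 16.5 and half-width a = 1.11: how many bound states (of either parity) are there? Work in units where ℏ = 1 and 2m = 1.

N = 3

The dimensionless depth is z₀ = a√(2mU₀)/ℏ = 1.11 × √(16.50) = 4.509.
A new bound state (alternating even/odd) appears each time z₀ passes a multiple of π/2, so N = ⌊2z₀/π⌋ + 1 = ⌊2.870⌋ + 1 = 3.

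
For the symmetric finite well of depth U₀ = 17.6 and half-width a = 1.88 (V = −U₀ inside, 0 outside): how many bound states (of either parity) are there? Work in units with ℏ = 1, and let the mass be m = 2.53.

N = 12

The dimensionless depth is z₀ = a√(2mU₀)/ℏ = 1.88 × √(89.06) = 17.74.
A new bound state (alternating even/odd) appears each time z₀ passes a multiple of π/2, so N = ⌊2z₀/π⌋ + 1 = ⌊11.29⌋ + 1 = 12.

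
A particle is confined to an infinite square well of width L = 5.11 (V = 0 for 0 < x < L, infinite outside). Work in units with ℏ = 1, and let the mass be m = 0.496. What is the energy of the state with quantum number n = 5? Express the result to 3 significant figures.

E = 9.53

Requiring ψ(0) = ψ(L) = 0 quantises k = nπ/L, hence E_n = ℏ²k²/2m = n²π²ℏ²/(2mL²).
E_5 = 5² × π² / (2 × 0.496 × 5.11²) = 9.525.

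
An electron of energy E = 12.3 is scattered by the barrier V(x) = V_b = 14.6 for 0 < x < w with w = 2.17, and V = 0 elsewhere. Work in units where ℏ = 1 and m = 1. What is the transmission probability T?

T = 0.000193

Since E < V_b the interior solution is evanescent with decay constant κ = √(2m(V_b − E))/ℏ = 2.145.
κw = 4.654, sinh(κw) = 52.50.
Matching ψ, ψ′ at both faces gives T = [1 + V_b² sinh²(κw) / (4E(V_b − E))]⁻¹ = 1/5194 = 0.000193.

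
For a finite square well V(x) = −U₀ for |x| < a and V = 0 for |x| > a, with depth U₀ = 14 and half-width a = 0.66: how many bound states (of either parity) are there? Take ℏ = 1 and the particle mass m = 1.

The dimensionless depth is z₀ = a√(2mU₀)/ℏ = 0.66 × √(28.00) = 3.492.
A new bound state (alternating even/odd) appears each time z₀ passes a multiple of π/2, so N = ⌊2z₀/π⌋ + 1 = ⌊2.223⌋ + 1 = 3.

N = 3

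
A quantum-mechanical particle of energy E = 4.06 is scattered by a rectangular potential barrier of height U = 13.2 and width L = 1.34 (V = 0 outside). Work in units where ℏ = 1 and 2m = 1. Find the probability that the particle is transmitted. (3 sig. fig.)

E < U: inside the barrier ψ ∝ e^{±κx} with κ = √(2m(U − E))/ℏ = 3.023.
κL = 4.051, sinh(κL) = 28.72.
Matching ψ, ψ′ at both faces gives T = [1 + U² sinh²(κL) / (4E(U − E))]⁻¹ = 1/969.4 = 0.00103.

T = 0.00103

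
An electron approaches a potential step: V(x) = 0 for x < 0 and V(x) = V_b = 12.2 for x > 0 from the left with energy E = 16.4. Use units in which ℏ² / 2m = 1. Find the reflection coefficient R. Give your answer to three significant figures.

R = 0.108

The wavenumbers are k₁ = √(2mE)/ℏ = 4.050 on the left and k₂ = √(2m(E − V_b))/ℏ = 2.049 on the right.
Continuity of ψ and ψ′ at the step yields the reflection amplitude r = (k₁ − k₂)/(k₁ + k₂) = 0.3280; thus R = |r|² = 0.1076, T = 0.8924.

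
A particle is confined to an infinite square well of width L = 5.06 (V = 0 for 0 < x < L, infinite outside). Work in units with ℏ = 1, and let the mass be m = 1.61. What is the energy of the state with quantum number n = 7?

The infinite-well eigenfunctions ψ_n = √(2/L) sin(nπx/L) vanish at both walls, giving E_n = n²π²ℏ²/(2mL²).
E_7 = 7² × π² / (2 × 1.61 × 5.06²) = 5.866.

E = 5.87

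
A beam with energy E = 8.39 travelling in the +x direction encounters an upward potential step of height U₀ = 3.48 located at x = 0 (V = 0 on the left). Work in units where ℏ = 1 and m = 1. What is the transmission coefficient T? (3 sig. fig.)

T = 0.982

On each side the TISE gives plane waves with k = √(2m(E − V))/ℏ: k₁ = √(2·1·8.39) = 4.096, k₂ = √(2·1·4.91) = 3.134.
Matching ψ and ψ′ at x = 0 gives r = (k₁ − k₂)/(k₁ + k₂), so R = r² = 0.01773 and T = 1 − R = 0.9823.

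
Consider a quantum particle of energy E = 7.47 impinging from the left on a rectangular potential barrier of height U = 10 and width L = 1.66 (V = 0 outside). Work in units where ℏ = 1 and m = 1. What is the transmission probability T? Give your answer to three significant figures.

T = 0.00173

Since E < U the interior solution is evanescent with decay constant κ = √(2m(U − E))/ℏ = 2.249.
κL = 3.734, sinh(κL) = 20.91.
The exact tunnelling result is T⁻¹ = 1 + U² sinh²(κL) / [4E(U − E)] = 579.5, so T = 0.00173.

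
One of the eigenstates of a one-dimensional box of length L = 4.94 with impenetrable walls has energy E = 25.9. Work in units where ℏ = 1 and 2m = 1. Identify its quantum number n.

n = 8

From E_n = n²π²ℏ²/(2mL²) invert to n = √(2mL²E)/(πℏ).
n = (4.94/π) × √(2 × 0.5 × 25.9) = 8.003 → n = 8.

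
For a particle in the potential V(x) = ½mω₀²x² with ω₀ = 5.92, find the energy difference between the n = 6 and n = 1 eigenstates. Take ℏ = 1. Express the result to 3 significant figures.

E_n = ℏω₀(n + ½), so ΔE = (6 − 1) ℏω₀ = 5 × 5.92 = 29.60.

ΔE = 29.6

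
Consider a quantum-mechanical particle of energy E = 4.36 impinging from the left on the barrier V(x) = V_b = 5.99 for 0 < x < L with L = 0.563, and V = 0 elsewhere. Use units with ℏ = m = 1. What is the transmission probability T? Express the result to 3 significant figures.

E < V_b: inside the barrier ψ ∝ e^{±κx} with κ = √(2m(V_b − E))/ℏ = 1.806.
κL = 1.017, sinh(κL) = 1.201.
The exact tunnelling result is T⁻¹ = 1 + V_b² sinh²(κL) / [4E(V_b − E)] = 2.820, so T = 0.355.

T = 0.355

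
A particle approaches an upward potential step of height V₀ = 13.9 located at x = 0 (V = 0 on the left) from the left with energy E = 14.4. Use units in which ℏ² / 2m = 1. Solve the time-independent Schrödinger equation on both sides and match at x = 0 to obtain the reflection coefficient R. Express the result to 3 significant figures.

On each side the TISE gives plane waves with k = √(2m(E − V))/ℏ: k₁ = √(2·½·14.4) = 3.795, k₂ = √(2·½·0.5) = 0.7071.
Continuity of ψ and ψ′ at the step yields the reflection amplitude r = (k₁ − k₂)/(k₁ + k₂) = 0.6859; thus R = |r|² = 0.4704, T = 0.5296.

R = 0.470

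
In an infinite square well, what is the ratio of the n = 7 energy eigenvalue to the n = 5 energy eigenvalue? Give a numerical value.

E_n = n²π²ℏ²/(2mL²) so the ratio is n₂²/n₁² = 49/25 = 1.96.

1.96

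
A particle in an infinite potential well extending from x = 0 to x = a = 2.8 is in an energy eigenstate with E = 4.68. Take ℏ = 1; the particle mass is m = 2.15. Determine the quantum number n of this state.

n = 4

From E_n = n²π²ℏ²/(2ma²) invert to n = √(2ma²E)/(πℏ).
n = (2.8/π) × √(2 × 2.15 × 4.68) = 3.998 → n = 4.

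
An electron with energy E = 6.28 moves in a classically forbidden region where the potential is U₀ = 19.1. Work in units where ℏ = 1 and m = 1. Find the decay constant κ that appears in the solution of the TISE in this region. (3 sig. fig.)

Since E < U₀ the TISE in this region is ψ'' = κ²ψ with κ = √(2m(U₀ − E))/ℏ.
κ = √(2 × 1 × 12.82) = 5.064.

κ = 5.06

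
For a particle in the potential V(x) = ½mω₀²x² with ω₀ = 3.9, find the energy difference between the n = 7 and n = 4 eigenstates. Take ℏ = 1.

ΔE = 11.7

E_n = ℏω₀(n + ½), so ΔE = (7 − 4) ℏω₀ = 3 × 3.9 = 11.70.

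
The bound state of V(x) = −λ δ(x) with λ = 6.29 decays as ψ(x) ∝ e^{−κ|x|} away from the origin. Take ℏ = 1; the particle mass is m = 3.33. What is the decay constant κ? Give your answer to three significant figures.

κ = 20.9

Integrating the TISE across x = 0 gives the cusp condition ψ'(0⁺) − ψ'(0⁻) = −(2mλ/ℏ²)ψ(0).
With ψ ∝ e^{−κ|x|} this yields −2κ = −2mλ/ℏ², so κ = mλ/ℏ² = 20.95.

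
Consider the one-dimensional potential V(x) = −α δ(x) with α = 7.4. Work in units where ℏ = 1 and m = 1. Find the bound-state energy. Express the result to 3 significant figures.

E = -27.4

The bound state is ψ(x) = √κ e^{−κ|x|}. The derivative jump ψ'(0⁺) − ψ'(0⁻) = −(2mα/ℏ²)ψ(0) fixes κ = mα/ℏ² = 7.400.
Then E = −ℏ²κ²/(2m) = −mα²/(2ℏ²) = -27.38.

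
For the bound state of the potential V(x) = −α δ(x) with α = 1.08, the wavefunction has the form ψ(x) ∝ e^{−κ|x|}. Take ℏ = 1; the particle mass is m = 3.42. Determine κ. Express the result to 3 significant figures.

Integrate −(ℏ²/2m)ψ'' − αδ(x)ψ = Eψ from −ε to +ε: the ψ'' term gives ψ'(0⁺) − ψ'(0⁻) and the δ term gives −(2mα/ℏ²)ψ(0).
With ψ ∝ e^{−κ|x|} this yields −2κ = −2mα/ℏ², so κ = mα/ℏ² = 3.694.

κ = 3.69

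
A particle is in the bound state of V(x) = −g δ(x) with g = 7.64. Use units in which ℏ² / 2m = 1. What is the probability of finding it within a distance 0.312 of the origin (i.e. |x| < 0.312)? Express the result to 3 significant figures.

P = 0.908

The normalised bound state is ψ = √κ e^{−κ|x|} with κ = mg/ℏ² = 3.820.
P(|x| < d) = ∫_{−d}^{d} κ e^{−2κ|x|} dx = 1 − e^{−2κd} = 1 − e^{−2.384} = 0.9078.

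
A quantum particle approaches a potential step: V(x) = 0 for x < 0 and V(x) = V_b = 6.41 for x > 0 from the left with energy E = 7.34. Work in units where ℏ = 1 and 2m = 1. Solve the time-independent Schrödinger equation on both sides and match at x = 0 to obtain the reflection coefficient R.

On each side the TISE gives plane waves with k = √(2m(E − V))/ℏ: k₁ = √(2·½·7.34) = 2.709, k₂ = √(2·½·0.93) = 0.9644.
Continuity of ψ and ψ′ at the step yields the reflection amplitude r = (k₁ − k₂)/(k₁ + k₂) = 0.4750; thus R = |r|² = 0.2256, T = 0.7744.

R = 0.226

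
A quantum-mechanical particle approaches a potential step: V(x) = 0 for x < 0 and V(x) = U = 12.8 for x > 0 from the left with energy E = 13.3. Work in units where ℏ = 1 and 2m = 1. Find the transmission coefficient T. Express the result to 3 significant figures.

The wavenumbers are k₁ = √(2mE)/ℏ = 3.647 on the left and k₂ = √(2m(E − U))/ℏ = 0.7071 on the right.
Matching ψ and ψ′ at x = 0 gives r = (k₁ − k₂)/(k₁ + k₂), so R = r² = 0.4559 and T = 1 − R = 0.5441.

T = 0.544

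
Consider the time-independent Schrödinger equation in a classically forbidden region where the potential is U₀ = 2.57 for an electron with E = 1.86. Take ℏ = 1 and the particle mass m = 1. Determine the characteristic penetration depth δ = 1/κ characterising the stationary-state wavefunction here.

δ = 0.839

Since E < U₀ the TISE in this region is ψ'' = κ²ψ with κ = √(2m(U₀ − E))/ℏ.
κ = √(2 × 1 × 0.71) = 1.192. The penetration depth is δ = 1/κ = 0.839.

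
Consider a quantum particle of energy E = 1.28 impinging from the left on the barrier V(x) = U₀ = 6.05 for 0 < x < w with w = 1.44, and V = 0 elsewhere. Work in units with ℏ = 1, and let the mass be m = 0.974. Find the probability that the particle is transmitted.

Since E < U₀ the interior solution is evanescent with decay constant κ = √(2m(U₀ − E))/ℏ = 3.048.
κw = 4.390, sinh(κw) = 40.29.
Matching ψ, ψ′ at both faces gives T = [1 + U₀² sinh²(κw) / (4E(U₀ − E))]⁻¹ = 1/2434 = 0.000411.

T = 0.000411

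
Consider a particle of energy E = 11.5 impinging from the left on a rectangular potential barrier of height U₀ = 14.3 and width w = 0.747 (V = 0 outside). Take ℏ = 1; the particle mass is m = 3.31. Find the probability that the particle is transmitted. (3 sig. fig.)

T = 0.00405

Since E < U₀ the interior solution is evanescent with decay constant κ = √(2m(U₀ − E))/ℏ = 4.305.
κw = 3.216, sinh(κw) = 12.45.
The exact tunnelling result is T⁻¹ = 1 + U₀² sinh²(κw) / [4E(U₀ − E)] = 246.9, so T = 0.00405.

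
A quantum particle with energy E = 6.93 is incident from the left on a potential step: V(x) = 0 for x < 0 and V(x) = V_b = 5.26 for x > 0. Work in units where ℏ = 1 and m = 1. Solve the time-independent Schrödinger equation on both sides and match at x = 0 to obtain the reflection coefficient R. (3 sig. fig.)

R = 0.117

The wavenumbers are k₁ = √(2mE)/ℏ = 3.723 on the left and k₂ = √(2m(E − V_b))/ℏ = 1.828 on the right.
Continuity of ψ and ψ′ at the step yields the reflection amplitude r = (k₁ − k₂)/(k₁ + k₂) = 0.3415; thus R = |r|² = 0.1166, T = 0.8834.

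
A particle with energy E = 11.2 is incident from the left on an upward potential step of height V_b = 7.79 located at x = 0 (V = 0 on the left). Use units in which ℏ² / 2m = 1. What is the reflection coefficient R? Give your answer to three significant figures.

R = 0.0834

The wavenumbers are k₁ = √(2mE)/ℏ = 3.347 on the left and k₂ = √(2m(E − V_b))/ℏ = 1.847 on the right.
Continuity of ψ and ψ′ at the step yields the reflection amplitude r = (k₁ − k₂)/(k₁ + k₂) = 0.2888; thus R = |r|² = 0.08343, T = 0.9166.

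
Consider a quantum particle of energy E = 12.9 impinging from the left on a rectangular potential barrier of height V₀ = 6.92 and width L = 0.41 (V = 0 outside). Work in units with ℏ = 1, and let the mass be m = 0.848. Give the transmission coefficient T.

T = 0.874

Above the barrier the interior wavenumber is k₂ = √(2m(E − V₀))/ℏ = 3.185, giving phase k₂L = 1.306.
T = [1 + V₀² sin²(k₂L) / (4E(E − V₀))]⁻¹ = 1/1.145 = 0.874.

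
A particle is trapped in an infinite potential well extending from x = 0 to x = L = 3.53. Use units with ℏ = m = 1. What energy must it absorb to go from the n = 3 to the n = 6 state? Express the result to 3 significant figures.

ΔE = 10.7

E_n = n²π²ℏ²/(2mL²), so ΔE = (6² − 3²) π²ℏ²/(2mL²).
ΔE = 27 × π² / (2 × 1 × 3.53²) = 10.69.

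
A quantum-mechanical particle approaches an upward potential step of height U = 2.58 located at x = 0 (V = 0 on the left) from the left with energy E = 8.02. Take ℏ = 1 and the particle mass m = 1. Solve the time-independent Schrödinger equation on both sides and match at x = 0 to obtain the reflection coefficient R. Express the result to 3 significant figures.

On each side the TISE gives plane waves with k = √(2m(E − V))/ℏ: k₁ = √(2·1·8.02) = 4.005, k₂ = √(2·1·5.44) = 3.298.
Continuity of ψ and ψ′ at the step yields the reflection amplitude r = (k₁ − k₂)/(k₁ + k₂) = 0.09674; thus R = |r|² = 0.009358, T = 0.9906.

R = 0.00936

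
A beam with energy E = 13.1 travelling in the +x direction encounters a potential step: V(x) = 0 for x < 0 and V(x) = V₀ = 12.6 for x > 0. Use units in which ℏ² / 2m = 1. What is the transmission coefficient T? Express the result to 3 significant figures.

T = 0.547

On each side the TISE gives plane waves with k = √(2m(E − V))/ℏ: k₁ = √(2·½·13.1) = 3.619, k₂ = √(2·½·0.5) = 0.7071.
Continuity of ψ and ψ′ at the step yields the reflection amplitude r = (k₁ − k₂)/(k₁ + k₂) = 0.6731; thus R = |r|² = 0.4531, T = 0.5469.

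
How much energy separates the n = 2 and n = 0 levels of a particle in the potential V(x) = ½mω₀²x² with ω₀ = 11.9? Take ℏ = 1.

ΔE = 23.8

E_n = ℏω₀(n + ½), so ΔE = (2 − 0) ℏω₀ = 2 × 11.9 = 23.80.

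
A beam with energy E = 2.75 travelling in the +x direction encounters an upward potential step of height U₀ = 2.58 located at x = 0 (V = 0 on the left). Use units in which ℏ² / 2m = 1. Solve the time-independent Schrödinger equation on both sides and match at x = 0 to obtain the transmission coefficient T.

T = 0.638

The wavenumbers are k₁ = √(2mE)/ℏ = 1.658 on the left and k₂ = √(2m(E − U₀))/ℏ = 0.4123 on the right.
Matching ψ and ψ′ at x = 0 gives r = (k₁ − k₂)/(k₁ + k₂), so R = r² = 0.3621 and T = 1 − R = 0.6379.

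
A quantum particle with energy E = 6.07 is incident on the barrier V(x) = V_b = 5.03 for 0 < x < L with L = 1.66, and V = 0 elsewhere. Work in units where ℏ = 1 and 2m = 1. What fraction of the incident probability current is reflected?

R = 0.497

E > V_b: inside the barrier k₂ = √(2m(E − V_b))/ℏ = 1.020, k₂L = 1.693.
Matching at both interfaces gives T⁻¹ = 1 + V_b² sin²(k₂L) / [4E(E − V_b)] = 1.987, hence T = 0.503.
R = 1 − T = 0.497.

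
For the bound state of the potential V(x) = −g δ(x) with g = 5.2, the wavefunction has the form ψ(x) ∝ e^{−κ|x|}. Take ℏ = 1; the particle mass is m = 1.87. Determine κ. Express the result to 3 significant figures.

Integrate −(ℏ²/2m)ψ'' − gδ(x)ψ = Eψ from −ε to +ε: the ψ'' term gives ψ'(0⁺) − ψ'(0⁻) and the δ term gives −(2mg/ℏ²)ψ(0).
With ψ ∝ e^{−κ|x|} this yields −2κ = −2mg/ℏ², so κ = mg/ℏ² = 9.724.

κ = 9.72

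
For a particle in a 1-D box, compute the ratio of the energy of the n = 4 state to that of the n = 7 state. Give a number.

0.326531

Since E_n ∝ n², the ratio is (4/7)² = 0.326531.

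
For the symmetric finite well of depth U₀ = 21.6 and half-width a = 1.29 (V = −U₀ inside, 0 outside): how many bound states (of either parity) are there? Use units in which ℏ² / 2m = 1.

The dimensionless depth is z₀ = a√(2mU₀)/ℏ = 1.29 × √(21.60) = 5.995.
A new bound state (alternating even/odd) appears each time z₀ passes a multiple of π/2, so N = ⌊2z₀/π⌋ + 1 = ⌊3.817⌋ + 1 = 4.

N = 4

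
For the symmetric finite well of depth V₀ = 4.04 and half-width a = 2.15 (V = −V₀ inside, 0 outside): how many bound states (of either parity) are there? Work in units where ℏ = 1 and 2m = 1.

The dimensionless depth is z₀ = a√(2mV₀)/ℏ = 2.15 × √(4.040) = 4.321.
A new bound state (alternating even/odd) appears each time z₀ passes a multiple of π/2, so N = ⌊2z₀/π⌋ + 1 = ⌊2.751⌋ + 1 = 3.

N = 3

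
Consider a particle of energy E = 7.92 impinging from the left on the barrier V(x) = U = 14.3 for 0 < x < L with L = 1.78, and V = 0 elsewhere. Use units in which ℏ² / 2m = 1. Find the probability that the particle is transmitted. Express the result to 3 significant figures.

T = 0.000492

Since E < U the interior solution is evanescent with decay constant κ = √(2m(U − E))/ℏ = 2.526.
κL = 4.496, sinh(κL) = 44.83.
Matching ψ, ψ′ at both faces gives T = [1 + U² sinh²(κL) / (4E(U − E))]⁻¹ = 1/2034 = 0.000492.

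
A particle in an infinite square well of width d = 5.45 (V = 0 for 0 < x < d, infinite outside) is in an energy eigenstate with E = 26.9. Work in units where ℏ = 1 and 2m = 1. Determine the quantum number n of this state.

For an infinite well E_n = n²π²ℏ²/(2md²), so n = (d/πℏ)√(2mE).
n = (5.45/π) × √(2 × 0.5 × 26.9) = 8.998 → n = 9.

n = 9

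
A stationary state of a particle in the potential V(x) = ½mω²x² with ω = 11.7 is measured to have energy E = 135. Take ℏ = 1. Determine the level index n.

n = 11

Invert E_n = (n + ½)ℏω: n = E/ℏω − ½ = 11.038, so n = 11.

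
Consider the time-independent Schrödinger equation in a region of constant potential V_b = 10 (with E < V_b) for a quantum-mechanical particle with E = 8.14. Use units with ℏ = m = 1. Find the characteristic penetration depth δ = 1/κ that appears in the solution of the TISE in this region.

δ = 0.518

Since E < V_b the TISE in this region is ψ'' = κ²ψ with κ = √(2m(V_b − E))/ℏ.
κ = √(2 × 1 × 1.86) = 1.929. The penetration depth is δ = 1/κ = 0.518.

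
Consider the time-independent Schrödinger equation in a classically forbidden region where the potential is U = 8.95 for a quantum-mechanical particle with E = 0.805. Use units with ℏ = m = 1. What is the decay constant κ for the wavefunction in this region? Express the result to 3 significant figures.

κ = 4.04

Since E < U the TISE in this region is ψ'' = κ²ψ with κ = √(2m(U − E))/ℏ.
κ = √(2 × 1 × 8.145) = 4.036.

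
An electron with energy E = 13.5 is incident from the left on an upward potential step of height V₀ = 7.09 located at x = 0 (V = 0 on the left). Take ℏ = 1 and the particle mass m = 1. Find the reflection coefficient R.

R = 0.0339

On each side the TISE gives plane waves with k = √(2m(E − V))/ℏ: k₁ = √(2·1·13.5) = 5.196, k₂ = √(2·1·6.41) = 3.581.
Continuity of ψ and ψ′ at the step yields the reflection amplitude r = (k₁ − k₂)/(k₁ + k₂) = 0.1841; thus R = |r|² = 0.03389, T = 0.9661.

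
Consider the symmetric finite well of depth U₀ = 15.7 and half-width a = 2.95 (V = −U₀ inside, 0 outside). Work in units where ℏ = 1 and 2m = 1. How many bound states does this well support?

The dimensionless depth is z₀ = a√(2mU₀)/ℏ = 2.95 × √(15.70) = 11.69.
A new bound state (alternating even/odd) appears each time z₀ passes a multiple of π/2, so N = ⌊2z₀/π⌋ + 1 = ⌊7.441⌋ + 1 = 8.

N = 8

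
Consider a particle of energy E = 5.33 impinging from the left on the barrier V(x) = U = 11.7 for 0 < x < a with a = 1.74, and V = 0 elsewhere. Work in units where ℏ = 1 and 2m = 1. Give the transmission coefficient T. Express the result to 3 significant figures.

T = 0.000608

E < U: inside the barrier ψ ∝ e^{±κx} with κ = √(2m(U − E))/ℏ = 2.524.
κa = 4.392, sinh(κa) = 40.38.
The exact tunnelling result is T⁻¹ = 1 + U² sinh²(κa) / [4E(U − E)] = 1644, so T = 0.000608.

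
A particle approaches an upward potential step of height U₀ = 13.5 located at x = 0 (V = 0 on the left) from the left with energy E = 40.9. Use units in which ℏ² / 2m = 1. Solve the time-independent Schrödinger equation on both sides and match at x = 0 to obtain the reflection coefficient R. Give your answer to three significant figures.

The wavenumbers are k₁ = √(2mE)/ℏ = 6.395 on the left and k₂ = √(2m(E − U₀))/ℏ = 5.235 on the right.
Matching ψ and ψ′ at x = 0 gives r = (k₁ − k₂)/(k₁ + k₂), so R = r² = 0.009963 and T = 1 − R = 0.9900.

R = 0.00996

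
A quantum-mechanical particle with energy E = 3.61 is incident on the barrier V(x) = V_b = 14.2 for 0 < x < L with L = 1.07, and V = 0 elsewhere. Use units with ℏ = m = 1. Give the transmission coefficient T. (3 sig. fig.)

Since E < V_b the interior solution is evanescent with decay constant κ = √(2m(V_b − E))/ℏ = 4.602.
κL = 4.924, sinh(κL) = 68.79.
Matching ψ, ψ′ at both faces gives T = [1 + V_b² sinh²(κL) / (4E(V_b − E))]⁻¹ = 1/6242 = 0.000160.

T = 0.000160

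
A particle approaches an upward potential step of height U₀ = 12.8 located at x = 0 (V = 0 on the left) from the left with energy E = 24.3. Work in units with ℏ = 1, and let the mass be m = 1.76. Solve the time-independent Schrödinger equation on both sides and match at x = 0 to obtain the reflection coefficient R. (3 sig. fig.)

R = 0.0342

On each side the TISE gives plane waves with k = √(2m(E − V))/ℏ: k₁ = √(2·1.76·24.3) = 9.249, k₂ = √(2·1.76·11.5) = 6.362.
Matching ψ and ψ′ at x = 0 gives r = (k₁ − k₂)/(k₁ + k₂), so R = r² = 0.03418 and T = 1 − R = 0.9658.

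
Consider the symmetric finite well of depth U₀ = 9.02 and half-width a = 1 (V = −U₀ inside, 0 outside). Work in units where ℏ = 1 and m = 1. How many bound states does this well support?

N = 3

The dimensionless depth is z₀ = a√(2mU₀)/ℏ = 1 × √(18.04) = 4.247.
A new bound state (alternating even/odd) appears each time z₀ passes a multiple of π/2, so N = ⌊2z₀/π⌋ + 1 = ⌊2.704⌋ + 1 = 3.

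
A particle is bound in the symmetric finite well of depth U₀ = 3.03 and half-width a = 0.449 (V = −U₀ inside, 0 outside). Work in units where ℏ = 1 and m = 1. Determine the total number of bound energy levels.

N = 1

Define the well-strength parameter z₀ = (a/ℏ)√(2mU₀) = 0.449 × √(2·1·3.03) = 1.105.
The even/odd transcendental equations gain one root per π/2 in z₀, giving N = 1 + ⌊2z₀/π⌋ = 1 + ⌊0.7037⌋ = 1.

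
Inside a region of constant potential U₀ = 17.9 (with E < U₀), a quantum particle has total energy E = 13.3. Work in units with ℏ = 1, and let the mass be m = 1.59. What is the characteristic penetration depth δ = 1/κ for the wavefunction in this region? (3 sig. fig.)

δ = 0.261

Since E < U₀ the TISE in this region is ψ'' = κ²ψ with κ = √(2m(U₀ − E))/ℏ.
κ = √(2 × 1.59 × 4.6) = 3.825. The penetration depth is δ = 1/κ = 0.261.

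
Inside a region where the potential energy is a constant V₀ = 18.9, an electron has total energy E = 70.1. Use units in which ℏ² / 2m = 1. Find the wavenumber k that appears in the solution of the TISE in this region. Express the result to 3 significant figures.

k = 7.16

With E > V₀ the solution is oscillatory, ψ ∝ e^{±ikx} with k = √(2m(E − V₀))/ℏ.
k = √(2 × 0.5 × 51.2) = 7.155.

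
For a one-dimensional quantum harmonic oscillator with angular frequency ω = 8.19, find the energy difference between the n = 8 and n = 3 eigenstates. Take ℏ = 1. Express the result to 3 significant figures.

E_n = ℏω(n + ½), so ΔE = (8 − 3) ℏω = 5 × 8.19 = 40.95.

ΔE = 41.0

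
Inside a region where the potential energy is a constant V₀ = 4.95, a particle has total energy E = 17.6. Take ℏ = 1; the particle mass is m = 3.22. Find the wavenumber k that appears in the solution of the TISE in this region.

With E > V₀ the solution is oscillatory, ψ ∝ e^{±ikx} with k = √(2m(E − V₀))/ℏ.
k = √(2 × 3.22 × 12.65) = 9.026.

k = 9.03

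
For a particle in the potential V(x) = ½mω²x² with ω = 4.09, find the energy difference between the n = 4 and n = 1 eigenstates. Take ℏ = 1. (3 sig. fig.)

E_n = ℏω(n + ½), so ΔE = (4 − 1) ℏω = 3 × 4.09 = 12.27.

ΔE = 12.3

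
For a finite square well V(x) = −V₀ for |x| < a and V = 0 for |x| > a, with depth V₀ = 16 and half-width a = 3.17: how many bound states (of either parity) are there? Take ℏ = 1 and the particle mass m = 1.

N = 12

Define the well-strength parameter z₀ = (a/ℏ)√(2mV₀) = 3.17 × √(2·1·16) = 17.93.
The even/odd transcendental equations gain one root per π/2 in z₀, giving N = 1 + ⌊2z₀/π⌋ = 1 + ⌊11.42⌋ = 12.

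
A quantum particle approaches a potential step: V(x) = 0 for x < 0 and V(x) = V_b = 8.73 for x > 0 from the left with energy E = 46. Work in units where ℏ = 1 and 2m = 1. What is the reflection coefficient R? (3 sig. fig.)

The wavenumbers are k₁ = √(2mE)/ℏ = 6.782 on the left and k₂ = √(2m(E − V_b))/ℏ = 6.105 on the right.
Matching ψ and ψ′ at x = 0 gives r = (k₁ − k₂)/(k₁ + k₂), so R = r² = 0.002763 and T = 1 − R = 0.9972.

R = 0.00276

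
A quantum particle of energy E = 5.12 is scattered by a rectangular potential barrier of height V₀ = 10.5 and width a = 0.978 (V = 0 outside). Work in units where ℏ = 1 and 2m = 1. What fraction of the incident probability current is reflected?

E < V₀: inside the barrier ψ ∝ e^{±κx} with κ = √(2m(V₀ − E))/ℏ = 2.319.
κa = 2.268, sinh(κa) = 4.780.
The exact tunnelling result is T⁻¹ = 1 + V₀² sinh²(κa) / [4E(V₀ − E)] = 23.87, so T = 0.0419.
R = 1 − T = 0.958.

R = 0.958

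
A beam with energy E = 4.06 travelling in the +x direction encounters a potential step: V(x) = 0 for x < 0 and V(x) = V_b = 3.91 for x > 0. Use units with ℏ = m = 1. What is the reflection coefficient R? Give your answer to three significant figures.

R = 0.459

On each side the TISE gives plane waves with k = √(2m(E − V))/ℏ: k₁ = √(2·1·4.06) = 2.850, k₂ = √(2·1·0.15) = 0.5477.
Continuity of ψ and ψ′ at the step yields the reflection amplitude r = (k₁ − k₂)/(k₁ + k₂) = 0.6776; thus R = |r|² = 0.4591, T = 0.5409.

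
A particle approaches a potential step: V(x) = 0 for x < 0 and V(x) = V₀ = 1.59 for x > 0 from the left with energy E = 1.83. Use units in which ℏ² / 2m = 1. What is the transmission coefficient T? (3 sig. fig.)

T = 0.781

On each side the TISE gives plane waves with k = √(2m(E − V))/ℏ: k₁ = √(2·½·1.83) = 1.353, k₂ = √(2·½·0.24) = 0.4899.
Continuity of ψ and ψ′ at the step yields the reflection amplitude r = (k₁ − k₂)/(k₁ + k₂) = 0.4683; thus R = |r|² = 0.2193, T = 0.7807.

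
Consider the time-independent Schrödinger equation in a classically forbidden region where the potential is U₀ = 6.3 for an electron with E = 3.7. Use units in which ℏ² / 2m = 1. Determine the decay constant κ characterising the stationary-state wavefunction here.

κ = 1.61

Since E < U₀ the TISE in this region is ψ'' = κ²ψ with κ = √(2m(U₀ − E))/ℏ.
κ = √(2 × 0.5 × 2.6) = 1.612.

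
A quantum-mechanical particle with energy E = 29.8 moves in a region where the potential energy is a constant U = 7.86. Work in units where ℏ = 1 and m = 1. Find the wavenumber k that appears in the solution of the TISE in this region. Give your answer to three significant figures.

k = 6.62

With E > U the solution is oscillatory, ψ ∝ e^{±ikx} with k = √(2m(E − U))/ℏ.
k = √(2 × 1 × 21.94) = 6.624.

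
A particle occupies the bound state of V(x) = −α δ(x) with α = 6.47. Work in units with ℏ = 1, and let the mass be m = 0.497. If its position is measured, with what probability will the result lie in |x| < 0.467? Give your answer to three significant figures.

P = 0.950

The normalised bound state is ψ = √κ e^{−κ|x|} with κ = mα/ℏ² = 3.216.
P(|x| < d) = ∫_{−d}^{d} κ e^{−2κ|x|} dx = 1 − e^{−2κd} = 1 − e^{−3.003} = 0.9504.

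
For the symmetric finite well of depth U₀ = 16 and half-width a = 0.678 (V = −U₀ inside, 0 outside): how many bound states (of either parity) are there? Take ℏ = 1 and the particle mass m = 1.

Define the well-strength parameter z₀ = (a/ℏ)√(2mU₀) = 0.678 × √(2·1·16) = 3.835.
The even/odd transcendental equations gain one root per π/2 in z₀, giving N = 1 + ⌊2z₀/π⌋ = 1 + ⌊2.442⌋ = 3.

N = 3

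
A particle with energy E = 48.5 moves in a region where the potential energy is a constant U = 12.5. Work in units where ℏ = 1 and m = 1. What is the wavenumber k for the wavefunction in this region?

k = 8.49

With E > U the solution is oscillatory, ψ ∝ e^{±ikx} with k = √(2m(E − U))/ℏ.
k = √(2 × 1 × 36) = 8.485.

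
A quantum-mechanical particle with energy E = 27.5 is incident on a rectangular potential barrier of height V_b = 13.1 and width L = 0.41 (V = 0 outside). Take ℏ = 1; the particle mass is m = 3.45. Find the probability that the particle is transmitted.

T = 0.934

E > V_b: inside the barrier k₂ = √(2m(E − V_b))/ℏ = 9.968, k₂L = 4.087.
T = [1 + V_b² sin²(k₂L) / (4E(E − V_b))]⁻¹ = 1/1.071 = 0.934.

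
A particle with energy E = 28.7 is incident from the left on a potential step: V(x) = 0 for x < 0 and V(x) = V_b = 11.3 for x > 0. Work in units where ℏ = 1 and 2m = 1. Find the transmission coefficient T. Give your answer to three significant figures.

T = 0.985

On each side the TISE gives plane waves with k = √(2m(E − V))/ℏ: k₁ = √(2·½·28.7) = 5.357, k₂ = √(2·½·17.4) = 4.171.
Continuity of ψ and ψ′ at the step yields the reflection amplitude r = (k₁ − k₂)/(k₁ + k₂) = 0.1245; thus R = |r|² = 0.01549, T = 0.9845.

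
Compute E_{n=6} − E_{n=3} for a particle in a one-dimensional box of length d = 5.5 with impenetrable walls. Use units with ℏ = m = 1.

ΔE = 4.40

E_n = n²π²ℏ²/(2md²), so ΔE = (6² − 3²) π²ℏ²/(2md²).
ΔE = 27 × π² / (2 × 1 × 5.5²) = 4.405.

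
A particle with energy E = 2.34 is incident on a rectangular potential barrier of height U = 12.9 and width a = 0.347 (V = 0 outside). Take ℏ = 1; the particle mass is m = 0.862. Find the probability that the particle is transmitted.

E < U: inside the barrier ψ ∝ e^{±κx} with κ = √(2m(U − E))/ℏ = 4.267.
κa = 1.481, sinh(κa) = 2.084.
The exact tunnelling result is T⁻¹ = 1 + U² sinh²(κa) / [4E(U − E)] = 8.312, so T = 0.120.

T = 0.120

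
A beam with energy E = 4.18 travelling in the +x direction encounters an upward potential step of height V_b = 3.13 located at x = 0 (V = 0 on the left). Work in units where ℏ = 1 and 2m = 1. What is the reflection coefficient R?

R = 0.110

The wavenumbers are k₁ = √(2mE)/ℏ = 2.045 on the left and k₂ = √(2m(E − V_b))/ℏ = 1.025 on the right.
Continuity of ψ and ψ′ at the step yields the reflection amplitude r = (k₁ − k₂)/(k₁ + k₂) = 0.3323; thus R = |r|² = 0.1104, T = 0.8896.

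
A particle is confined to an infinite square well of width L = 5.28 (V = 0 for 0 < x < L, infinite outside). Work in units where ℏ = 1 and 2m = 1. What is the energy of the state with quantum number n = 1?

E = 0.354

The infinite-well eigenfunctions ψ_n = √(2/L) sin(nπx/L) vanish at both walls, giving E_n = n²π²ℏ²/(2mL²).
E_1 = 1² × π² / (2 × 0.5 × 5.28²) = 0.3540.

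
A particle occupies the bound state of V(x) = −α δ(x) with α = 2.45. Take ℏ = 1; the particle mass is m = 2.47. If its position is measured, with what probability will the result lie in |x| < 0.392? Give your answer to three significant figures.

P = 0.991

The normalised bound state is ψ = √κ e^{−κ|x|} with κ = mα/ℏ² = 6.052.
P(|x| < d) = ∫_{−d}^{d} κ e^{−2κ|x|} dx = 1 − e^{−2κd} = 1 − e^{−4.744} = 0.9913.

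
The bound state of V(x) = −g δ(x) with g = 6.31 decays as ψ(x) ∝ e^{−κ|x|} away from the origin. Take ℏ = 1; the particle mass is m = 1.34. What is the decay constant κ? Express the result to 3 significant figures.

κ = 8.46

Integrating the TISE across x = 0 gives the cusp condition ψ'(0⁺) − ψ'(0⁻) = −(2mg/ℏ²)ψ(0).
With ψ ∝ e^{−κ|x|} this yields −2κ = −2mg/ℏ², so κ = mg/ℏ² = 8.455.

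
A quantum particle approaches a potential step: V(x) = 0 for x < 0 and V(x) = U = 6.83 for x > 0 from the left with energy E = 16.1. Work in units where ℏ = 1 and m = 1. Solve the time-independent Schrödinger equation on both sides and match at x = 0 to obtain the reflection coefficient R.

R = 0.0188

The wavenumbers are k₁ = √(2mE)/ℏ = 5.675 on the left and k₂ = √(2m(E − U))/ℏ = 4.306 on the right.
Continuity of ψ and ψ′ at the step yields the reflection amplitude r = (k₁ − k₂)/(k₁ + k₂) = 0.1371; thus R = |r|² = 0.01881, T = 0.9812.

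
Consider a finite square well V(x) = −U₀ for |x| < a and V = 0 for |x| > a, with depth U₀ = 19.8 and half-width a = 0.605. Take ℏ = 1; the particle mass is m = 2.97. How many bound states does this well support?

N = 5

Define the well-strength parameter z₀ = (a/ℏ)√(2mU₀) = 0.605 × √(2·2.97·19.8) = 6.561.
A new bound state (alternating even/odd) appears each time z₀ passes a multiple of π/2, so N = ⌊2z₀/π⌋ + 1 = ⌊4.177⌋ + 1 = 5.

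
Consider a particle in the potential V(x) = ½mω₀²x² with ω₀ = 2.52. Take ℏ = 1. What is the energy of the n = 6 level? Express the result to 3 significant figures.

E = 16.4

Using E_n = (n + ½)ℏω₀: E_6 = 6.5 × 2.52 = 16.38.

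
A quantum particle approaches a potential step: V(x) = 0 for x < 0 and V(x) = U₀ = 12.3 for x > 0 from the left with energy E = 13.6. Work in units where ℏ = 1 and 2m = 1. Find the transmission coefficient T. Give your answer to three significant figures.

The wavenumbers are k₁ = √(2mE)/ℏ = 3.688 on the left and k₂ = √(2m(E − U₀))/ℏ = 1.140 on the right.
Matching ψ and ψ′ at x = 0 gives r = (k₁ − k₂)/(k₁ + k₂), so R = r² = 0.2784 and T = 1 − R = 0.7216.

T = 0.722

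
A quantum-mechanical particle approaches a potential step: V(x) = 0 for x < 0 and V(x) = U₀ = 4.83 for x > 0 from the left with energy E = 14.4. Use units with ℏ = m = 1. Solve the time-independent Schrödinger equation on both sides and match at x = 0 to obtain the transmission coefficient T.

T = 0.990

On each side the TISE gives plane waves with k = √(2m(E − V))/ℏ: k₁ = √(2·1·14.4) = 5.367, k₂ = √(2·1·9.57) = 4.375.
Matching ψ and ψ′ at x = 0 gives r = (k₁ − k₂)/(k₁ + k₂), so R = r² = 0.01036 and T = 1 − R = 0.9896.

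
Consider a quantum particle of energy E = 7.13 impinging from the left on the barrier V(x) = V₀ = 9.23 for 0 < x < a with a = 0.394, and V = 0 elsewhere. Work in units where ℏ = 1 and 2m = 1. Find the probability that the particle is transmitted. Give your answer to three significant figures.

T = 0.659

Since E < V₀ the interior solution is evanescent with decay constant κ = √(2m(V₀ − E))/ℏ = 1.449.
κa = 0.5710, sinh(κa) = 0.6025.
The exact tunnelling result is T⁻¹ = 1 + V₀² sinh²(κa) / [4E(V₀ − E)] = 1.516, so T = 0.659.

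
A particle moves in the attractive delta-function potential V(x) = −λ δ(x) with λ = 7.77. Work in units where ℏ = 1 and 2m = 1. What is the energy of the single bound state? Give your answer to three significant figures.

E = -15.1

For x ≠ 0 the bound state is ψ ∝ e^{−κ|x|}; integrating the TISE across the delta gives the cusp condition 2κ = 2mλ/ℏ², so κ = 3.885.
Then E = −ℏ²κ²/(2m) = −mλ²/(2ℏ²) = -15.09.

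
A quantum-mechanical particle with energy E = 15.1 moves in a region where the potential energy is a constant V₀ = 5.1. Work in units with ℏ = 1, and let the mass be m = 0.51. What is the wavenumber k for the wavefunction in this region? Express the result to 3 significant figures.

With E > V₀ the solution is oscillatory, ψ ∝ e^{±ikx} with k = √(2m(E − V₀))/ℏ.
k = √(2 × 0.51 × 10) = 3.194.

k = 3.19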